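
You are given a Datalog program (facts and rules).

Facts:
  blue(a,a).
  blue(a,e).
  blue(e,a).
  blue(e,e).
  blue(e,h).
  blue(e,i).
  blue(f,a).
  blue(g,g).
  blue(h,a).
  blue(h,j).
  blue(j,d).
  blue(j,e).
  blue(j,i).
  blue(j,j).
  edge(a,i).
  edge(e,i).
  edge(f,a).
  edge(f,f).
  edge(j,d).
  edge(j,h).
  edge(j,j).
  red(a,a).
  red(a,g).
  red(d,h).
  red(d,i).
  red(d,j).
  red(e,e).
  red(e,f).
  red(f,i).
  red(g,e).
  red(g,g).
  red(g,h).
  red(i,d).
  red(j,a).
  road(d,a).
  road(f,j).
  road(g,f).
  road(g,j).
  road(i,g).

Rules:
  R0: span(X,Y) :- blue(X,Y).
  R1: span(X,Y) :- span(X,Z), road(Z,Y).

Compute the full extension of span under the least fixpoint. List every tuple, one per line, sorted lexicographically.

span(a,a)
span(a,e)
span(e,a)
span(e,e)
span(e,f)
span(e,g)
span(e,h)
span(e,i)
span(e,j)
span(f,a)
span(g,f)
span(g,g)
span(g,j)
span(h,a)
span(h,j)
span(j,a)
span(j,d)
span(j,e)
span(j,f)
span(j,g)
span(j,i)
span(j,j)

round 1: derive span(a,a) via R0 from blue(a,a)
round 1: derive span(a,e) via R0 from blue(a,e)
round 1: derive span(e,a) via R0 from blue(e,a)
round 1: derive span(e,e) via R0 from blue(e,e)
round 1: derive span(e,h) via R0 from blue(e,h)
round 1: derive span(e,i) via R0 from blue(e,i)
round 1: derive span(f,a) via R0 from blue(f,a)
round 1: derive span(g,g) via R0 from blue(g,g)
round 1: derive span(h,a) via R0 from blue(h,a)
round 1: derive span(h,j) via R0 from blue(h,j)
round 1: derive span(j,d) via R0 from blue(j,d)
round 1: derive span(j,e) via R0 from blue(j,e)
round 1: derive span(j,i) via R0 from blue(j,i)
round 1: derive span(j,j) via R0 from blue(j,j)
round 2: derive span(e,g) via R1 from span(e,i), road(i,g)
round 2: derive span(g,f) via R1 from span(g,g), road(g,f)
round 2: derive span(g,j) via R1 from span(g,g), road(g,j)
round 2: derive span(j,a) via R1 from span(j,d), road(d,a)
round 2: derive span(j,g) via R1 from span(j,i), road(i,g)
round 3: derive span(e,f) via R1 from span(e,g), road(g,f)
round 3: derive span(e,j) via R1 from span(e,g), road(g,j)
round 3: derive span(j,f) via R1 from span(j,g), road(g,f)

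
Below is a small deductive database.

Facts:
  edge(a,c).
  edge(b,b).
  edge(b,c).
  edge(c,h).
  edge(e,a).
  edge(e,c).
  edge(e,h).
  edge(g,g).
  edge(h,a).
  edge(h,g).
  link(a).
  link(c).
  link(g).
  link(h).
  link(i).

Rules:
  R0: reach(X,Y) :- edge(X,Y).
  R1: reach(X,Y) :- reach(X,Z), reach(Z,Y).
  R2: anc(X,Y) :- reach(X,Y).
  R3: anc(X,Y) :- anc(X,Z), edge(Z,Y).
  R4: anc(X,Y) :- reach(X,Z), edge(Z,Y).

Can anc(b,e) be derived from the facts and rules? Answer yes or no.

round 1: derive reach(a,c) via R0 from edge(a,c)
round 1: derive reach(b,b) via R0 from edge(b,b)
round 1: derive reach(b,c) via R0 from edge(b,c)
round 1: derive reach(c,h) via R0 from edge(c,h)
round 1: derive reach(e,a) via R0 from edge(e,a)
round 1: derive reach(e,c) via R0 from edge(e,c)
round 1: derive reach(e,h) via R0 from edge(e,h)
round 1: derive reach(g,g) via R0 from edge(g,g)
round 1: derive reach(h,a) via R0 from edge(h,a)
round 1: derive reach(h,g) via R0 from edge(h,g)
round 2: derive reach(a,h) via R1 from reach(a,c), reach(c,h)
round 2: derive reach(b,h) via R1 from reach(b,c), reach(c,h)
round 2: derive reach(c,a) via R1 from reach(c,h), reach(h,a)
round 2: derive reach(c,g) via R1 from reach(c,h), reach(h,g)
round 2: derive reach(e,g) via R1 from reach(e,h), reach(h,g)
round 2: derive reach(h,c) via R1 from reach(h,a), reach(a,c)
round 2: derive anc(a,c) via R2 from reach(a,c)
round 2: derive anc(b,b) via R2 from reach(b,b)
round 2: derive anc(b,c) via R2 from reach(b,c)
round 2: derive anc(c,h) via R2 from reach(c,h)
round 2: derive anc(e,a) via R2 from reach(e,a)
round 2: derive anc(e,c) via R2 from reach(e,c)
round 2: derive anc(e,h) via R2 from reach(e,h)
round 2: derive anc(g,g) via R2 from reach(g,g)
round 2: derive anc(h,a) via R2 from reach(h,a)
round 2: derive anc(h,g) via R2 from reach(h,g)
round 2: derive anc(a,h) via R4 from reach(a,c), edge(c,h)
round 2: derive anc(b,h) via R4 from reach(b,c), edge(c,h)
round 2: derive anc(c,a) via R4 from reach(c,h), edge(h,a)
round 2: derive anc(c,g) via R4 from reach(c,h), edge(h,g)
round 2: derive anc(e,g) via R4 from reach(e,h), edge(h,g)
round 2: derive anc(h,c) via R4 from reach(h,a), edge(a,c)
round 3: derive reach(a,a) via R1 from reach(a,c), reach(c,a)
round 3: derive reach(a,g) via R1 from reach(a,c), reach(c,g)
round 3: derive reach(b,a) via R1 from reach(b,c), reach(c,a)
round 3: derive reach(b,g) via R1 from reach(b,c), reach(c,g)
round 3: derive reach(c,c) via R1 from reach(c,a), reach(a,c)
round 3: derive reach(h,h) via R1 from reach(h,a), reach(a,h)
round 3: derive anc(a,a) via R3 from anc(a,h), edge(h,a)
round 3: derive anc(a,g) via R3 from anc(a,h), edge(h,g)
round 3: derive anc(b,a) via R3 from anc(b,h), edge(h,a)
round 3: derive anc(b,g) via R3 from anc(b,h), edge(h,g)
round 3: derive anc(c,c) via R3 from anc(c,a), edge(a,c)
round 3: derive anc(h,h) via R3 from anc(h,c), edge(c,h)

no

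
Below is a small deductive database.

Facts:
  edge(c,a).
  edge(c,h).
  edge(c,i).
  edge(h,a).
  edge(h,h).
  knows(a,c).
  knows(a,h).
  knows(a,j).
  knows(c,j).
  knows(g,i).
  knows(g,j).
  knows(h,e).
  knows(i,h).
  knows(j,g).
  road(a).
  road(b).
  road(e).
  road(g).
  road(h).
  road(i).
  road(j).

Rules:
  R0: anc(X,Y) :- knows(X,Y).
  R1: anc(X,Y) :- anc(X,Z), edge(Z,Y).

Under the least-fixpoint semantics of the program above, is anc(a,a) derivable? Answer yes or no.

yes

round 1: derive anc(a,c) via R0 from knows(a,c)
round 1: derive anc(a,h) via R0 from knows(a,h)
round 1: derive anc(a,j) via R0 from knows(a,j)
round 1: derive anc(c,j) via R0 from knows(c,j)
round 1: derive anc(g,i) via R0 from knows(g,i)
round 1: derive anc(g,j) via R0 from knows(g,j)
round 1: derive anc(h,e) via R0 from knows(h,e)
round 1: derive anc(i,h) via R0 from knows(i,h)
round 1: derive anc(j,g) via R0 from knows(j,g)
round 2: derive anc(a,a) via R1 from anc(a,c), edge(c,a)
round 2: derive anc(a,i) via R1 from anc(a,c), edge(c,i)
round 2: derive anc(i,a) via R1 from anc(i,h), edge(h,a)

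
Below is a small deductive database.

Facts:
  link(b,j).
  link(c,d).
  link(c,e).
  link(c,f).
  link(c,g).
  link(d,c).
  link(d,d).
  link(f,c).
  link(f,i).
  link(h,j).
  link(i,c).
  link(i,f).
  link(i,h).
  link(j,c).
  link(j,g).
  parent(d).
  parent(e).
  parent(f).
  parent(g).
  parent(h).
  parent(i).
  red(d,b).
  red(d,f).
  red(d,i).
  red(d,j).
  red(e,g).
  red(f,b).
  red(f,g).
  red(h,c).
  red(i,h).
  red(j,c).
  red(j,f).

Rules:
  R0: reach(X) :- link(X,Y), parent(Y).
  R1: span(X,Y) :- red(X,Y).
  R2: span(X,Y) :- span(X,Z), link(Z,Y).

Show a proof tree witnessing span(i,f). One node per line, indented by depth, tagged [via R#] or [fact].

round 1: derive span(d,b) via R1 from red(d,b)
round 1: derive span(d,f) via R1 from red(d,f)
round 1: derive span(d,i) via R1 from red(d,i)
round 1: derive span(d,j) via R1 from red(d,j)
round 1: derive span(e,g) via R1 from red(e,g)
round 1: derive span(f,b) via R1 from red(f,b)
round 1: derive span(f,g) via R1 from red(f,g)
round 1: derive span(h,c) via R1 from red(h,c)
round 1: derive span(i,h) via R1 from red(i,h)
round 1: derive span(j,c) via R1 from red(j,c)
round 1: derive span(j,f) via R1 from red(j,f)
round 2: derive span(d,c) via R2 from span(d,f), link(f,c)
round 2: derive span(d,g) via R2 from span(d,j), link(j,g)
round 2: derive span(d,h) via R2 from span(d,i), link(i,h)
round 2: derive span(f,j) via R2 from span(f,b), link(b,j)
round 2: derive span(h,d) via R2 from span(h,c), link(c,d)
round 2: derive span(h,e) via R2 from span(h,c), link(c,e)
round 2: derive span(h,f) via R2 from span(h,c), link(c,f)
round 2: derive span(h,g) via R2 from span(h,c), link(c,g)
round 2: derive span(i,j) via R2 from span(i,h), link(h,j)
round 2: derive span(j,d) via R2 from span(j,c), link(c,d)
round 2: derive span(j,e) via R2 from span(j,c), link(c,e)
round 2: derive span(j,g) via R2 from span(j,c), link(c,g)
round 2: derive span(j,i) via R2 from span(j,f), link(f,i)
round 3: derive span(d,d) via R2 from span(d,c), link(c,d)
round 3: derive span(d,e) via R2 from span(d,c), link(c,e)
round 3: derive span(f,c) via R2 from span(f,j), link(j,c)
round 3: derive span(h,i) via R2 from span(h,f), link(f,i)
round 3: derive span(i,c) via R2 from span(i,j), link(j,c)
round 3: derive span(i,g) via R2 from span(i,j), link(j,g)
round 3: derive span(j,h) via R2 from span(j,i), link(i,h)
round 4: derive span(f,d) via R2 from span(f,c), link(c,d)
round 4: derive span(f,e) via R2 from span(f,c), link(c,e)
round 4: derive span(f,f) via R2 from span(f,c), link(c,f)
round 4: derive span(h,h) via R2 from span(h,i), link(i,h)
round 4: derive span(i,d) via R2 from span(i,c), link(c,d)
round 4: derive span(i,e) via R2 from span(i,c), link(c,e)
round 4: derive span(i,f) via R2 from span(i,c), link(c,f)
round 4: derive span(j,j) via R2 from span(j,h), link(h,j)
round 5: derive span(f,i) via R2 from span(f,f), link(f,i)
round 5: derive span(h,j) via R2 from span(h,h), link(h,j)
round 5: derive span(i,i) via R2 from span(i,f), link(f,i)
round 6: derive span(f,h) via R2 from span(f,i), link(i,h)

span(i,f)  [via R2]
  span(i,c)  [via R2]
    span(i,j)  [via R2]
      span(i,h)  [via R1]
        red(i,h)  [fact]
      link(h,j)  [fact]
    link(j,c)  [fact]
  link(c,f)  [fact]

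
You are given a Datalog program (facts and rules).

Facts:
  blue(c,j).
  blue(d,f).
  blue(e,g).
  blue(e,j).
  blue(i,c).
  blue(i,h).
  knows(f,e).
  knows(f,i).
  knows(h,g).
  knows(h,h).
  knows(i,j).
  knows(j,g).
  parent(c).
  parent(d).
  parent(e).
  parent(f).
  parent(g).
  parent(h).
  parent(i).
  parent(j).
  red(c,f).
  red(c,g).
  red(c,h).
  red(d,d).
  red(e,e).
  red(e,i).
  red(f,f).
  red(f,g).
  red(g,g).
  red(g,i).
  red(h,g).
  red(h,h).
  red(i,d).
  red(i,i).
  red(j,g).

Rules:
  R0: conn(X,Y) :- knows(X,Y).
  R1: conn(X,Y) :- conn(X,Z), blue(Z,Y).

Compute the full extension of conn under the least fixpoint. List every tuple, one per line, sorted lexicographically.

conn(f,c)
conn(f,e)
conn(f,g)
conn(f,h)
conn(f,i)
conn(f,j)
conn(h,g)
conn(h,h)
conn(i,j)
conn(j,g)

round 1: derive conn(f,e) via R0 from knows(f,e)
round 1: derive conn(f,i) via R0 from knows(f,i)
round 1: derive conn(h,g) via R0 from knows(h,g)
round 1: derive conn(h,h) via R0 from knows(h,h)
round 1: derive conn(i,j) via R0 from knows(i,j)
round 1: derive conn(j,g) via R0 from knows(j,g)
round 2: derive conn(f,c) via R1 from conn(f,i), blue(i,c)
round 2: derive conn(f,g) via R1 from conn(f,e), blue(e,g)
round 2: derive conn(f,h) via R1 from conn(f,i), blue(i,h)
round 2: derive conn(f,j) via R1 from conn(f,e), blue(e,j)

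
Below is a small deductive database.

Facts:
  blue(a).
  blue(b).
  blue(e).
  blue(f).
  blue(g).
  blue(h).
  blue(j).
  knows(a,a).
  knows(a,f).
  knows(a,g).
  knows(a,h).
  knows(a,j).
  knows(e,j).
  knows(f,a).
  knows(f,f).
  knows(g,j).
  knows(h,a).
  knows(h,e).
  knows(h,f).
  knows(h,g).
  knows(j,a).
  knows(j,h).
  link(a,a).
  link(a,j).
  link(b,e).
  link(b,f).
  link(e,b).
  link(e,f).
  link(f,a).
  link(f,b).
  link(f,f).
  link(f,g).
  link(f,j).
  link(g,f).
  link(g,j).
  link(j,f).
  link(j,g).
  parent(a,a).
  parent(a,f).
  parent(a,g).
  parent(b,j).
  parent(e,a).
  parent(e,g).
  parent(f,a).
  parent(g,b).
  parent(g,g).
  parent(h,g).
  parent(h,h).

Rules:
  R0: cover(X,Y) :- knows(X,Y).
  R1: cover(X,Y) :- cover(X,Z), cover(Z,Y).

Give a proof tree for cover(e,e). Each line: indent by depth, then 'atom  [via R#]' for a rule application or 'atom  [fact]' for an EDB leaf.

round 1: derive cover(a,a) via R0 from knows(a,a)
round 1: derive cover(a,f) via R0 from knows(a,f)
round 1: derive cover(a,g) via R0 from knows(a,g)
round 1: derive cover(a,h) via R0 from knows(a,h)
round 1: derive cover(a,j) via R0 from knows(a,j)
round 1: derive cover(e,j) via R0 from knows(e,j)
round 1: derive cover(f,a) via R0 from knows(f,a)
round 1: derive cover(f,f) via R0 from knows(f,f)
round 1: derive cover(g,j) via R0 from knows(g,j)
round 1: derive cover(h,a) via R0 from knows(h,a)
round 1: derive cover(h,e) via R0 from knows(h,e)
round 1: derive cover(h,f) via R0 from knows(h,f)
round 1: derive cover(h,g) via R0 from knows(h,g)
round 1: derive cover(j,a) via R0 from knows(j,a)
round 1: derive cover(j,h) via R0 from knows(j,h)
round 2: derive cover(a,e) via R1 from cover(a,h), cover(h,e)
round 2: derive cover(e,a) via R1 from cover(e,j), cover(j,a)
round 2: derive cover(e,h) via R1 from cover(e,j), cover(j,h)
round 2: derive cover(f,g) via R1 from cover(f,a), cover(a,g)
round 2: derive cover(f,h) via R1 from cover(f,a), cover(a,h)
round 2: derive cover(f,j) via R1 from cover(f,a), cover(a,j)
round 2: derive cover(g,a) via R1 from cover(g,j), cover(j,a)
round 2: derive cover(g,h) via R1 from cover(g,j), cover(j,h)
round 2: derive cover(h,h) via R1 from cover(h,a), cover(a,h)
round 2: derive cover(h,j) via R1 from cover(h,a), cover(a,j)
round 2: derive cover(j,e) via R1 from cover(j,h), cover(h,e)
round 2: derive cover(j,f) via R1 from cover(j,a), cover(a,f)
round 2: derive cover(j,g) via R1 from cover(j,a), cover(a,g)
round 2: derive cover(j,j) via R1 from cover(j,a), cover(a,j)
round 3: derive cover(e,e) via R1 from cover(e,a), cover(a,e)
round 3: derive cover(e,f) via R1 from cover(e,a), cover(a,f)
round 3: derive cover(e,g) via R1 from cover(e,a), cover(a,g)
round 3: derive cover(f,e) via R1 from cover(f,a), cover(a,e)
round 3: derive cover(g,e) via R1 from cover(g,a), cover(a,e)
round 3: derive cover(g,f) via R1 from cover(g,a), cover(a,f)
round 3: derive cover(g,g) via R1 from cover(g,a), cover(a,g)

cover(e,e)  [via R1]
  cover(e,a)  [via R1]
    cover(e,j)  [via R0]
      knows(e,j)  [fact]
    cover(j,a)  [via R0]
      knows(j,a)  [fact]
  cover(a,e)  [via R1]
    cover(a,h)  [via R0]
      knows(a,h)  [fact]
    cover(h,e)  [via R0]
      knows(h,e)  [fact]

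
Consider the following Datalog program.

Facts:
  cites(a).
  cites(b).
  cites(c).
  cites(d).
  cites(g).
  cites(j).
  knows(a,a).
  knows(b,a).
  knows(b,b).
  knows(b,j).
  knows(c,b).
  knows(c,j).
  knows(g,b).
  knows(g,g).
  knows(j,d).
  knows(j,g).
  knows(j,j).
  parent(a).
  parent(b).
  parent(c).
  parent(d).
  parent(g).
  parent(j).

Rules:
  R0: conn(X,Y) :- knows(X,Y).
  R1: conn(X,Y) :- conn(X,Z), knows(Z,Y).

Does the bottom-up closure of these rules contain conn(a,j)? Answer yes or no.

round 1: derive conn(a,a) via R0 from knows(a,a)
round 1: derive conn(b,a) via R0 from knows(b,a)
round 1: derive conn(b,b) via R0 from knows(b,b)
round 1: derive conn(b,j) via R0 from knows(b,j)
round 1: derive conn(c,b) via R0 from knows(c,b)
round 1: derive conn(c,j) via R0 from knows(c,j)
round 1: derive conn(g,b) via R0 from knows(g,b)
round 1: derive conn(g,g) via R0 from knows(g,g)
round 1: derive conn(j,d) via R0 from knows(j,d)
round 1: derive conn(j,g) via R0 from knows(j,g)
round 1: derive conn(j,j) via R0 from knows(j,j)
round 2: derive conn(b,d) via R1 from conn(b,j), knows(j,d)
round 2: derive conn(b,g) via R1 from conn(b,j), knows(j,g)
round 2: derive conn(c,a) via R1 from conn(c,b), knows(b,a)
round 2: derive conn(c,d) via R1 from conn(c,j), knows(j,d)
round 2: derive conn(c,g) via R1 from conn(c,j), knows(j,g)
round 2: derive conn(g,a) via R1 from conn(g,b), knows(b,a)
round 2: derive conn(g,j) via R1 from conn(g,b), knows(b,j)
round 2: derive conn(j,b) via R1 from conn(j,g), knows(g,b)
round 3: derive conn(g,d) via R1 from conn(g,j), knows(j,d)
round 3: derive conn(j,a) via R1 from conn(j,b), knows(b,a)

no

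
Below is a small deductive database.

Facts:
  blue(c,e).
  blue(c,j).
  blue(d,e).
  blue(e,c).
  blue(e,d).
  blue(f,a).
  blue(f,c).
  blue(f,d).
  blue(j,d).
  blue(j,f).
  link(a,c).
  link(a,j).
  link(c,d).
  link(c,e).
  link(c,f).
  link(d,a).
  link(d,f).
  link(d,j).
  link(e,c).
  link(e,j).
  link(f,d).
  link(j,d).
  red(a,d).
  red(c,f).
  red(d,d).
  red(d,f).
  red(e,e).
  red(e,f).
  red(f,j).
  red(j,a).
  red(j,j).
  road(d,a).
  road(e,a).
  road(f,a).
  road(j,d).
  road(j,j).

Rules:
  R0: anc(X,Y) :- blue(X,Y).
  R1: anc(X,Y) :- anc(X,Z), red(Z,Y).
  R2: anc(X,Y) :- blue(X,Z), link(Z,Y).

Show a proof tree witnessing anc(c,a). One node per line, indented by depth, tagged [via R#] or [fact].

anc(c,a)  [via R1]
  anc(c,j)  [via R0]
    blue(c,j)  [fact]
  red(j,a)  [fact]

round 1: derive anc(c,e) via R0 from blue(c,e)
round 1: derive anc(c,j) via R0 from blue(c,j)
round 1: derive anc(d,e) via R0 from blue(d,e)
round 1: derive anc(e,c) via R0 from blue(e,c)
round 1: derive anc(e,d) via R0 from blue(e,d)
round 1: derive anc(f,a) via R0 from blue(f,a)
round 1: derive anc(f,c) via R0 from blue(f,c)
round 1: derive anc(f,d) via R0 from blue(f,d)
round 1: derive anc(j,d) via R0 from blue(j,d)
round 1: derive anc(j,f) via R0 from blue(j,f)
round 1: derive anc(c,c) via R2 from blue(c,e), link(e,c)
round 1: derive anc(c,d) via R2 from blue(c,j), link(j,d)
round 1: derive anc(d,c) via R2 from blue(d,e), link(e,c)
round 1: derive anc(d,j) via R2 from blue(d,e), link(e,j)
round 1: derive anc(e,a) via R2 from blue(e,d), link(d,a)
round 1: derive anc(e,e) via R2 from blue(e,c), link(c,e)
round 1: derive anc(e,f) via R2 from blue(e,c), link(c,f)
round 1: derive anc(e,j) via R2 from blue(e,d), link(d,j)
round 1: derive anc(f,e) via R2 from blue(f,c), link(c,e)
round 1: derive anc(f,f) via R2 from blue(f,c), link(c,f)
round 1: derive anc(f,j) via R2 from blue(f,a), link(a,j)
round 1: derive anc(j,a) via R2 from blue(j,d), link(d,a)
round 1: derive anc(j,j) via R2 from blue(j,d), link(d,j)
round 2: derive anc(c,a) via R1 from anc(c,j), red(j,a)
round 2: derive anc(c,f) via R1 from anc(c,c), red(c,f)
round 2: derive anc(d,a) via R1 from anc(d,j), red(j,a)
round 2: derive anc(d,f) via R1 from anc(d,c), red(c,f)
round 3: derive anc(d,d) via R1 from anc(d,a), red(a,d)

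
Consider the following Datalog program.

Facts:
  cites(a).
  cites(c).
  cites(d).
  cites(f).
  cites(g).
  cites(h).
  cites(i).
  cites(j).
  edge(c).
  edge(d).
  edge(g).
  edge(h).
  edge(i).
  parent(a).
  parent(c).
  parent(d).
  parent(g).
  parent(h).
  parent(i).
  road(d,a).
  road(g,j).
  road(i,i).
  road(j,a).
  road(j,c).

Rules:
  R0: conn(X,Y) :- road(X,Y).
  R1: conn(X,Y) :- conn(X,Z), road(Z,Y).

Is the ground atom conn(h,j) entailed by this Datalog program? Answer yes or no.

round 1: derive conn(d,a) via R0 from road(d,a)
round 1: derive conn(g,j) via R0 from road(g,j)
round 1: derive conn(i,i) via R0 from road(i,i)
round 1: derive conn(j,a) via R0 from road(j,a)
round 1: derive conn(j,c) via R0 from road(j,c)
round 2: derive conn(g,a) via R1 from conn(g,j), road(j,a)
round 2: derive conn(g,c) via R1 from conn(g,j), road(j,c)

no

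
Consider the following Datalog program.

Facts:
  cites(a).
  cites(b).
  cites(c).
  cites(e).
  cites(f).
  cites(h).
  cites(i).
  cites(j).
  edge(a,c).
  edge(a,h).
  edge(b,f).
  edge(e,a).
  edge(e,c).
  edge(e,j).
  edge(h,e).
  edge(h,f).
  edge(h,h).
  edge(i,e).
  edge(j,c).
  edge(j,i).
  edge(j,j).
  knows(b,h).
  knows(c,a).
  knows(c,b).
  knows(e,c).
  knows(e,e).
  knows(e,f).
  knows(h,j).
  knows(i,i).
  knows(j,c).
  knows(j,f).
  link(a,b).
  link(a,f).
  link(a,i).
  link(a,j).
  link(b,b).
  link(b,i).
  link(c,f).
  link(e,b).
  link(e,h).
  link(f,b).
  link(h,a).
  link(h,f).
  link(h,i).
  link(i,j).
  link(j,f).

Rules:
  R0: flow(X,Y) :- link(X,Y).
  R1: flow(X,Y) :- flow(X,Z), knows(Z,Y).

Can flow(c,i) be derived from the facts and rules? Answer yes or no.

no

round 1: derive flow(a,b) via R0 from link(a,b)
round 1: derive flow(a,f) via R0 from link(a,f)
round 1: derive flow(a,i) via R0 from link(a,i)
round 1: derive flow(a,j) via R0 from link(a,j)
round 1: derive flow(b,b) via R0 from link(b,b)
round 1: derive flow(b,i) via R0 from link(b,i)
round 1: derive flow(c,f) via R0 from link(c,f)
round 1: derive flow(e,b) via R0 from link(e,b)
round 1: derive flow(e,h) via R0 from link(e,h)
round 1: derive flow(f,b) via R0 from link(f,b)
round 1: derive flow(h,a) via R0 from link(h,a)
round 1: derive flow(h,f) via R0 from link(h,f)
round 1: derive flow(h,i) via R0 from link(h,i)
round 1: derive flow(i,j) via R0 from link(i,j)
round 1: derive flow(j,f) via R0 from link(j,f)
round 2: derive flow(a,c) via R1 from flow(a,j), knows(j,c)
round 2: derive flow(a,h) via R1 from flow(a,b), knows(b,h)
round 2: derive flow(b,h) via R1 from flow(b,b), knows(b,h)
round 2: derive flow(e,j) via R1 from flow(e,h), knows(h,j)
round 2: derive flow(f,h) via R1 from flow(f,b), knows(b,h)
round 2: derive flow(i,c) via R1 from flow(i,j), knows(j,c)
round 2: derive flow(i,f) via R1 from flow(i,j), knows(j,f)
round 3: derive flow(a,a) via R1 from flow(a,c), knows(c,a)
round 3: derive flow(b,j) via R1 from flow(b,h), knows(h,j)
round 3: derive flow(e,c) via R1 from flow(e,j), knows(j,c)
round 3: derive flow(e,f) via R1 from flow(e,j), knows(j,f)
round 3: derive flow(f,j) via R1 from flow(f,h), knows(h,j)
round 3: derive flow(i,a) via R1 from flow(i,c), knows(c,a)
round 3: derive flow(i,b) via R1 from flow(i,c), knows(c,b)
round 4: derive flow(b,c) via R1 from flow(b,j), knows(j,c)
round 4: derive flow(b,f) via R1 from flow(b,j), knows(j,f)
round 4: derive flow(e,a) via R1 from flow(e,c), knows(c,a)
round 4: derive flow(f,c) via R1 from flow(f,j), knows(j,c)
round 4: derive flow(f,f) via R1 from flow(f,j), knows(j,f)
round 4: derive flow(i,h) via R1 from flow(i,b), knows(b,h)
round 5: derive flow(b,a) via R1 from flow(b,c), knows(c,a)
round 5: derive flow(f,a) via R1 from flow(f,c), knows(c,a)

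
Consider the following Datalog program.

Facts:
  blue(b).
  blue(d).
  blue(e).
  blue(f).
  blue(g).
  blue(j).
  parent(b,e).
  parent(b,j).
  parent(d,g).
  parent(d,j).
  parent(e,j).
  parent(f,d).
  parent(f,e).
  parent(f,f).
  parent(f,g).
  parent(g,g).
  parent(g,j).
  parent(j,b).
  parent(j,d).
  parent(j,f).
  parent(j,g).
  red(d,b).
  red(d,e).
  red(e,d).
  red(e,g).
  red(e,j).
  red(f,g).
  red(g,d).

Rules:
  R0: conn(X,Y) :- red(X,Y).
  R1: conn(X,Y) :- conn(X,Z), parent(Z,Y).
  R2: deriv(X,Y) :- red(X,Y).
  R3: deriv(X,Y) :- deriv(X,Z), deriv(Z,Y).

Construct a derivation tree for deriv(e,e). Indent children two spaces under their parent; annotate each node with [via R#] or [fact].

deriv(e,e)  [via R3]
  deriv(e,d)  [via R2]
    red(e,d)  [fact]
  deriv(d,e)  [via R2]
    red(d,e)  [fact]

round 1: derive deriv(d,b) via R2 from red(d,b)
round 1: derive deriv(d,e) via R2 from red(d,e)
round 1: derive deriv(e,d) via R2 from red(e,d)
round 1: derive deriv(e,g) via R2 from red(e,g)
round 1: derive deriv(e,j) via R2 from red(e,j)
round 1: derive deriv(f,g) via R2 from red(f,g)
round 1: derive deriv(g,d) via R2 from red(g,d)
round 2: derive deriv(d,d) via R3 from deriv(d,e), deriv(e,d)
round 2: derive deriv(d,g) via R3 from deriv(d,e), deriv(e,g)
round 2: derive deriv(d,j) via R3 from deriv(d,e), deriv(e,j)
round 2: derive deriv(e,b) via R3 from deriv(e,d), deriv(d,b)
round 2: derive deriv(e,e) via R3 from deriv(e,d), deriv(d,e)
round 2: derive deriv(f,d) via R3 from deriv(f,g), deriv(g,d)
round 2: derive deriv(g,b) via R3 from deriv(g,d), deriv(d,b)
round 2: derive deriv(g,e) via R3 from deriv(g,d), deriv(d,e)
round 3: derive deriv(f,b) via R3 from deriv(f,d), deriv(d,b)
round 3: derive deriv(f,e) via R3 from deriv(f,d), deriv(d,e)
round 3: derive deriv(f,j) via R3 from deriv(f,d), deriv(d,j)
round 3: derive deriv(g,g) via R3 from deriv(g,d), deriv(d,g)
round 3: derive deriv(g,j) via R3 from deriv(g,d), deriv(d,j)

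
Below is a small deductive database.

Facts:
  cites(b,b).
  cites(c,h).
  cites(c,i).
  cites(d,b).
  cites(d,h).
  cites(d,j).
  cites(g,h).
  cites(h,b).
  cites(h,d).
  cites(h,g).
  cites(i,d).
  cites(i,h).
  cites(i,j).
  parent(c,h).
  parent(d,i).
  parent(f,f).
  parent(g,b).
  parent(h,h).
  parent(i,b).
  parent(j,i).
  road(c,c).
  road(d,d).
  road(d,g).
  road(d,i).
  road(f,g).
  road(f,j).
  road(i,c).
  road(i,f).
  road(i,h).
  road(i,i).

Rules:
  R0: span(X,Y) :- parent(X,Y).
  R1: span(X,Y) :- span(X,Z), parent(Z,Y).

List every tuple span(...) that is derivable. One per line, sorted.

span(c,h)
span(d,b)
span(d,i)
span(f,f)
span(g,b)
span(h,h)
span(i,b)
span(j,b)
span(j,i)

round 1: derive span(c,h) via R0 from parent(c,h)
round 1: derive span(d,i) via R0 from parent(d,i)
round 1: derive span(f,f) via R0 from parent(f,f)
round 1: derive span(g,b) via R0 from parent(g,b)
round 1: derive span(h,h) via R0 from parent(h,h)
round 1: derive span(i,b) via R0 from parent(i,b)
round 1: derive span(j,i) via R0 from parent(j,i)
round 2: derive span(d,b) via R1 from span(d,i), parent(i,b)
round 2: derive span(j,b) via R1 from span(j,i), parent(i,b)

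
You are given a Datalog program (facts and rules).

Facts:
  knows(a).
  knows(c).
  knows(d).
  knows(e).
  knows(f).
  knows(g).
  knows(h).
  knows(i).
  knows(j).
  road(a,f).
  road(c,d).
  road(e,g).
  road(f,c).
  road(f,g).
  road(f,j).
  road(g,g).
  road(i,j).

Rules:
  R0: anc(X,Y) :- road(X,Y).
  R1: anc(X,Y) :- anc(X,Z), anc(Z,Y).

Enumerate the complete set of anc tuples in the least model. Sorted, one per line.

anc(a,c)
anc(a,d)
anc(a,f)
anc(a,g)
anc(a,j)
anc(c,d)
anc(e,g)
anc(f,c)
anc(f,d)
anc(f,g)
anc(f,j)
anc(g,g)
anc(i,j)

round 1: derive anc(a,f) via R0 from road(a,f)
round 1: derive anc(c,d) via R0 from road(c,d)
round 1: derive anc(e,g) via R0 from road(e,g)
round 1: derive anc(f,c) via R0 from road(f,c)
round 1: derive anc(f,g) via R0 from road(f,g)
round 1: derive anc(f,j) via R0 from road(f,j)
round 1: derive anc(g,g) via R0 from road(g,g)
round 1: derive anc(i,j) via R0 from road(i,j)
round 2: derive anc(a,c) via R1 from anc(a,f), anc(f,c)
round 2: derive anc(a,g) via R1 from anc(a,f), anc(f,g)
round 2: derive anc(a,j) via R1 from anc(a,f), anc(f,j)
round 2: derive anc(f,d) via R1 from anc(f,c), anc(c,d)
round 3: derive anc(a,d) via R1 from anc(a,c), anc(c,d)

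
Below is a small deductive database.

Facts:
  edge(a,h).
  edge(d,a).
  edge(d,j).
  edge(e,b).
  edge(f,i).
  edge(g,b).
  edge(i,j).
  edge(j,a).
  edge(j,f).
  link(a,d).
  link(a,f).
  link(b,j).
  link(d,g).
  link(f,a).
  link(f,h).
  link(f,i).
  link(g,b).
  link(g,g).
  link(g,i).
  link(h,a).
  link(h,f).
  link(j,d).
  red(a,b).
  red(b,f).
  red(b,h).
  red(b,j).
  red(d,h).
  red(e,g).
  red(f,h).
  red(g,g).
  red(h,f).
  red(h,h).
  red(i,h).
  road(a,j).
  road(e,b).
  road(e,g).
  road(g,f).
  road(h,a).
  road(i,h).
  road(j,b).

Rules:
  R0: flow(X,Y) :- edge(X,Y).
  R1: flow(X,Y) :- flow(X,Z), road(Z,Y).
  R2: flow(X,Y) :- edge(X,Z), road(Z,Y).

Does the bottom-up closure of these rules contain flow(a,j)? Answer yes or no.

yes

round 1: derive flow(a,h) via R0 from edge(a,h)
round 1: derive flow(d,a) via R0 from edge(d,a)
round 1: derive flow(d,j) via R0 from edge(d,j)
round 1: derive flow(e,b) via R0 from edge(e,b)
round 1: derive flow(f,i) via R0 from edge(f,i)
round 1: derive flow(g,b) via R0 from edge(g,b)
round 1: derive flow(i,j) via R0 from edge(i,j)
round 1: derive flow(j,a) via R0 from edge(j,a)
round 1: derive flow(j,f) via R0 from edge(j,f)
round 1: derive flow(a,a) via R2 from edge(a,h), road(h,a)
round 1: derive flow(d,b) via R2 from edge(d,j), road(j,b)
round 1: derive flow(f,h) via R2 from edge(f,i), road(i,h)
round 1: derive flow(i,b) via R2 from edge(i,j), road(j,b)
round 1: derive flow(j,j) via R2 from edge(j,a), road(a,j)
round 2: derive flow(a,j) via R1 from flow(a,a), road(a,j)
round 2: derive flow(f,a) via R1 from flow(f,h), road(h,a)
round 2: derive flow(j,b) via R1 from flow(j,j), road(j,b)
round 3: derive flow(a,b) via R1 from flow(a,j), road(j,b)
round 3: derive flow(f,j) via R1 from flow(f,a), road(a,j)
round 4: derive flow(f,b) via R1 from flow(f,j), road(j,b)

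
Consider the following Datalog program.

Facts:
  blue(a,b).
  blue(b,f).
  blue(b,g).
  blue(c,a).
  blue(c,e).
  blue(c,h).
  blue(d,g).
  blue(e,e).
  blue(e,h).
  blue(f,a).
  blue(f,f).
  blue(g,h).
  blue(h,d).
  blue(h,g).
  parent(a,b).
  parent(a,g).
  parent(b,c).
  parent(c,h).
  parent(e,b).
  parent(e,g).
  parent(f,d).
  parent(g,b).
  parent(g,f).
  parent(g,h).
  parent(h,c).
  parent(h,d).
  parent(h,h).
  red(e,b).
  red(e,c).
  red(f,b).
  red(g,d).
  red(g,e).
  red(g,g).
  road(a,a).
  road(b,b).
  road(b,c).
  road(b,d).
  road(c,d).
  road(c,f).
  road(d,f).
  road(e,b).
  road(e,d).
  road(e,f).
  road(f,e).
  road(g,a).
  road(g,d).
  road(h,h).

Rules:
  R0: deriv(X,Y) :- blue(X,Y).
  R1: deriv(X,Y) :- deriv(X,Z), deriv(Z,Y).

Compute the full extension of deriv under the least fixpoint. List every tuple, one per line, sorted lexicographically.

round 1: derive deriv(a,b) via R0 from blue(a,b)
round 1: derive deriv(b,f) via R0 from blue(b,f)
round 1: derive deriv(b,g) via R0 from blue(b,g)
round 1: derive deriv(c,a) via R0 from blue(c,a)
round 1: derive deriv(c,e) via R0 from blue(c,e)
round 1: derive deriv(c,h) via R0 from blue(c,h)
round 1: derive deriv(d,g) via R0 from blue(d,g)
round 1: derive deriv(e,e) via R0 from blue(e,e)
round 1: derive deriv(e,h) via R0 from blue(e,h)
round 1: derive deriv(f,a) via R0 from blue(f,a)
round 1: derive deriv(f,f) via R0 from blue(f,f)
round 1: derive deriv(g,h) via R0 from blue(g,h)
round 1: derive deriv(h,d) via R0 from blue(h,d)
round 1: derive deriv(h,g) via R0 from blue(h,g)
round 2: derive deriv(a,f) via R1 from deriv(a,b), deriv(b,f)
round 2: derive deriv(a,g) via R1 from deriv(a,b), deriv(b,g)
round 2: derive deriv(b,a) via R1 from deriv(b,f), deriv(f,a)
round 2: derive deriv(b,h) via R1 from deriv(b,g), deriv(g,h)
round 2: derive deriv(c,b) via R1 from deriv(c,a), deriv(a,b)
round 2: derive deriv(c,d) via R1 from deriv(c,h), deriv(h,d)
round 2: derive deriv(c,g) via R1 from deriv(c,h), deriv(h,g)
round 2: derive deriv(d,h) via R1 from deriv(d,g), deriv(g,h)
round 2: derive deriv(e,d) via R1 from deriv(e,h), deriv(h,d)
round 2: derive deriv(e,g) via R1 from deriv(e,h), deriv(h,g)
round 2: derive deriv(f,b) via R1 from deriv(f,a), deriv(a,b)
round 2: derive deriv(g,d) via R1 from deriv(g,h), deriv(h,d)
round 2: derive deriv(g,g) via R1 from deriv(g,h), deriv(h,g)
round 2: derive deriv(h,h) via R1 from deriv(h,g), deriv(g,h)
round 3: derive deriv(a,a) via R1 from deriv(a,b), deriv(b,a)
round 3: derive deriv(a,d) via R1 from deriv(a,g), deriv(g,d)
round 3: derive deriv(a,h) via R1 from deriv(a,b), deriv(b,h)
round 3: derive deriv(b,b) via R1 from deriv(b,a), deriv(a,b)
round 3: derive deriv(b,d) via R1 from deriv(b,g), deriv(g,d)
round 3: derive deriv(c,f) via R1 from deriv(c,a), deriv(a,f)
round 3: derive deriv(d,d) via R1 from deriv(d,g), deriv(g,d)
round 3: derive deriv(f,g) via R1 from deriv(f,a), deriv(a,g)
round 3: derive deriv(f,h) via R1 from deriv(f,b), deriv(b,h)
round 4: derive deriv(f,d) via R1 from deriv(f,a), deriv(a,d)

deriv(a,a)
deriv(a,b)
deriv(a,d)
deriv(a,f)
deriv(a,g)
deriv(a,h)
deriv(b,a)
deriv(b,b)
deriv(b,d)
deriv(b,f)
deriv(b,g)
deriv(b,h)
deriv(c,a)
deriv(c,b)
deriv(c,d)
deriv(c,e)
deriv(c,f)
deriv(c,g)
deriv(c,h)
deriv(d,d)
deriv(d,g)
deriv(d,h)
deriv(e,d)
deriv(e,e)
deriv(e,g)
deriv(e,h)
deriv(f,a)
deriv(f,b)
deriv(f,d)
deriv(f,f)
deriv(f,g)
deriv(f,h)
deriv(g,d)
deriv(g,g)
deriv(g,h)
deriv(h,d)
deriv(h,g)
deriv(h,h)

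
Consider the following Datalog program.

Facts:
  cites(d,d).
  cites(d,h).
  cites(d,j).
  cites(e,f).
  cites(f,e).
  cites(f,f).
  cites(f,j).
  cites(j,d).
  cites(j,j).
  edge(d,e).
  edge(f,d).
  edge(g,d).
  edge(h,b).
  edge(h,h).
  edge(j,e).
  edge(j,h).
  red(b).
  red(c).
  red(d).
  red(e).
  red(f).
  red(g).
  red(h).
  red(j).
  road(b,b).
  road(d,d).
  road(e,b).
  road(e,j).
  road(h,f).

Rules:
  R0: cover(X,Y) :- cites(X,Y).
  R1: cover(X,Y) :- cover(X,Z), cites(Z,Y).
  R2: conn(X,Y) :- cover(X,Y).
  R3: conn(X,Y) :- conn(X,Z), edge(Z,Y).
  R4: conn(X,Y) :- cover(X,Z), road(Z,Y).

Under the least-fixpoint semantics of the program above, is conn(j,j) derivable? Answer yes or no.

round 1: derive cover(d,d) via R0 from cites(d,d)
round 1: derive cover(d,h) via R0 from cites(d,h)
round 1: derive cover(d,j) via R0 from cites(d,j)
round 1: derive cover(e,f) via R0 from cites(e,f)
round 1: derive cover(f,e) via R0 from cites(f,e)
round 1: derive cover(f,f) via R0 from cites(f,f)
round 1: derive cover(f,j) via R0 from cites(f,j)
round 1: derive cover(j,d) via R0 from cites(j,d)
round 1: derive cover(j,j) via R0 from cites(j,j)
round 2: derive cover(e,e) via R1 from cover(e,f), cites(f,e)
round 2: derive cover(e,j) via R1 from cover(e,f), cites(f,j)
round 2: derive cover(f,d) via R1 from cover(f,j), cites(j,d)
round 2: derive cover(j,h) via R1 from cover(j,d), cites(d,h)
round 2: derive conn(d,d) via R2 from cover(d,d)
round 2: derive conn(d,h) via R2 from cover(d,h)
round 2: derive conn(d,j) via R2 from cover(d,j)
round 2: derive conn(e,f) via R2 from cover(e,f)
round 2: derive conn(f,e) via R2 from cover(f,e)
round 2: derive conn(f,f) via R2 from cover(f,f)
round 2: derive conn(f,j) via R2 from cover(f,j)
round 2: derive conn(j,d) via R2 from cover(j,d)
round 2: derive conn(j,j) via R2 from cover(j,j)
round 2: derive conn(d,f) via R4 from cover(d,h), road(h,f)
round 2: derive conn(f,b) via R4 from cover(f,e), road(e,b)
round 3: derive cover(e,d) via R1 from cover(e,j), cites(j,d)
round 3: derive cover(f,h) via R1 from cover(f,d), cites(d,h)
round 3: derive conn(e,e) via R2 from cover(e,e)
round 3: derive conn(e,j) via R2 from cover(e,j)
round 3: derive conn(f,d) via R2 from cover(f,d)
round 3: derive conn(j,h) via R2 from cover(j,h)
round 3: derive conn(d,b) via R3 from conn(d,h), edge(h,b)
round 3: derive conn(d,e) via R3 from conn(d,d), edge(d,e)
round 3: derive conn(e,d) via R3 from conn(e,f), edge(f,d)
round 3: derive conn(f,h) via R3 from conn(f,j), edge(j,h)
round 3: derive conn(j,e) via R3 from conn(j,d), edge(d,e)
round 3: derive conn(e,b) via R4 from cover(e,e), road(e,b)
round 3: derive conn(j,f) via R4 from cover(j,h), road(h,f)
round 4: derive cover(e,h) via R1 from cover(e,d), cites(d,h)
round 4: derive conn(e,h) via R3 from conn(e,j), edge(j,h)
round 4: derive conn(j,b) via R3 from conn(j,h), edge(h,b)

yes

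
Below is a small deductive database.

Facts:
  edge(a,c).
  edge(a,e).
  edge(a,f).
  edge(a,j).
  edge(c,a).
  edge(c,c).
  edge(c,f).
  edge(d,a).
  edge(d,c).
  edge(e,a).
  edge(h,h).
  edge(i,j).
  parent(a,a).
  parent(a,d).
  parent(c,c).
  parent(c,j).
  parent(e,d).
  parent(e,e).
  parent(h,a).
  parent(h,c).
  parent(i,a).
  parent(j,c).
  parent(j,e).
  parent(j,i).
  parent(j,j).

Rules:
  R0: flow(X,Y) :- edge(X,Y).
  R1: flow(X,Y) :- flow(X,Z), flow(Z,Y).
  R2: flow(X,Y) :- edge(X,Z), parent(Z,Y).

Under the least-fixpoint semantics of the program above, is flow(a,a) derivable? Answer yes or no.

yes

round 1: derive flow(a,c) via R0 from edge(a,c)
round 1: derive flow(a,e) via R0 from edge(a,e)
round 1: derive flow(a,f) via R0 from edge(a,f)
round 1: derive flow(a,j) via R0 from edge(a,j)
round 1: derive flow(c,a) via R0 from edge(c,a)
round 1: derive flow(c,c) via R0 from edge(c,c)
round 1: derive flow(c,f) via R0 from edge(c,f)
round 1: derive flow(d,a) via R0 from edge(d,a)
round 1: derive flow(d,c) via R0 from edge(d,c)
round 1: derive flow(e,a) via R0 from edge(e,a)
round 1: derive flow(h,h) via R0 from edge(h,h)
round 1: derive flow(i,j) via R0 from edge(i,j)
round 1: derive flow(a,d) via R2 from edge(a,e), parent(e,d)
round 1: derive flow(a,i) via R2 from edge(a,j), parent(j,i)
round 1: derive flow(c,d) via R2 from edge(c,a), parent(a,d)
round 1: derive flow(c,j) via R2 from edge(c,c), parent(c,j)
round 1: derive flow(d,d) via R2 from edge(d,a), parent(a,d)
round 1: derive flow(d,j) via R2 from edge(d,c), parent(c,j)
round 1: derive flow(e,d) via R2 from edge(e,a), parent(a,d)
round 1: derive flow(h,a) via R2 from edge(h,h), parent(h,a)
round 1: derive flow(h,c) via R2 from edge(h,h), parent(h,c)
round 1: derive flow(i,c) via R2 from edge(i,j), parent(j,c)
round 1: derive flow(i,e) via R2 from edge(i,j), parent(j,e)
round 1: derive flow(i,i) via R2 from edge(i,j), parent(j,i)
round 2: derive flow(a,a) via R1 from flow(a,c), flow(c,a)
round 2: derive flow(c,e) via R1 from flow(c,a), flow(a,e)
round 2: derive flow(c,i) via R1 from flow(c,a), flow(a,i)
round 2: derive flow(d,e) via R1 from flow(d,a), flow(a,e)
round 2: derive flow(d,f) via R1 from flow(d,a), flow(a,f)
round 2: derive flow(d,i) via R1 from flow(d,a), flow(a,i)
round 2: derive flow(e,c) via R1 from flow(e,a), flow(a,c)
round 2: derive flow(e,e) via R1 from flow(e,a), flow(a,e)
round 2: derive flow(e,f) via R1 from flow(e,a), flow(a,f)
round 2: derive flow(e,i) via R1 from flow(e,a), flow(a,i)
round 2: derive flow(e,j) via R1 from flow(e,a), flow(a,j)
round 2: derive flow(h,d) via R1 from flow(h,a), flow(a,d)
round 2: derive flow(h,e) via R1 from flow(h,a), flow(a,e)
round 2: derive flow(h,f) via R1 from flow(h,a), flow(a,f)
round 2: derive flow(h,i) via R1 from flow(h,a), flow(a,i)
round 2: derive flow(h,j) via R1 from flow(h,a), flow(a,j)
round 2: derive flow(i,a) via R1 from flow(i,c), flow(c,a)
round 2: derive flow(i,d) via R1 from flow(i,c), flow(c,d)
round 2: derive flow(i,f) via R1 from flow(i,c), flow(c,f)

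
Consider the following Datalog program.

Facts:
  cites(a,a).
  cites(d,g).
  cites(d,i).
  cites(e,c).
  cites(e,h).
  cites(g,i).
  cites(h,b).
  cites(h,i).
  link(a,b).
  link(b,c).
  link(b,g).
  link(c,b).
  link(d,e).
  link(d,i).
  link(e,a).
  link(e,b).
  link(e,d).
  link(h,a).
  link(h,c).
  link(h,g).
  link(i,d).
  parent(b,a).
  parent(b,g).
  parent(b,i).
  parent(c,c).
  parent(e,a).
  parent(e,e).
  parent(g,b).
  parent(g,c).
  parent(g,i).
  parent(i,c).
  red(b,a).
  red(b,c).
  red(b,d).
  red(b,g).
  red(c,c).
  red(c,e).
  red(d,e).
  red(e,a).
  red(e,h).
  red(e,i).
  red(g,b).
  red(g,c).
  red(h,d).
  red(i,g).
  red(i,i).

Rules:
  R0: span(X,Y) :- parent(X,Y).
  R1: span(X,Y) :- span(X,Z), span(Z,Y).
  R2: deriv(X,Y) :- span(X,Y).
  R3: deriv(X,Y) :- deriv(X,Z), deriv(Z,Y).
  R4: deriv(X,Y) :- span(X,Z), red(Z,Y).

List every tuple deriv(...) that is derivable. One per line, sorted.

deriv(b,a)
deriv(b,b)
deriv(b,c)
deriv(b,d)
deriv(b,e)
deriv(b,g)
deriv(b,h)
deriv(b,i)
deriv(c,a)
deriv(c,c)
deriv(c,e)
deriv(c,h)
deriv(c,i)
deriv(e,a)
deriv(e,c)
deriv(e,e)
deriv(e,h)
deriv(e,i)
deriv(g,a)
deriv(g,b)
deriv(g,c)
deriv(g,d)
deriv(g,e)
deriv(g,g)
deriv(g,h)
deriv(g,i)
deriv(i,a)
deriv(i,c)
deriv(i,e)
deriv(i,h)
deriv(i,i)

round 1: derive span(b,a) via R0 from parent(b,a)
round 1: derive span(b,g) via R0 from parent(b,g)
round 1: derive span(b,i) via R0 from parent(b,i)
round 1: derive span(c,c) via R0 from parent(c,c)
round 1: derive span(e,a) via R0 from parent(e,a)
round 1: derive span(e,e) via R0 from parent(e,e)
round 1: derive span(g,b) via R0 from parent(g,b)
round 1: derive span(g,c) via R0 from parent(g,c)
round 1: derive span(g,i) via R0 from parent(g,i)
round 1: derive span(i,c) via R0 from parent(i,c)
round 2: derive span(b,b) via R1 from span(b,g), span(g,b)
round 2: derive span(b,c) via R1 from span(b,g), span(g,c)
round 2: derive span(g,a) via R1 from span(g,b), span(b,a)
round 2: derive span(g,g) via R1 from span(g,b), span(b,g)
round 2: derive deriv(b,a) via R2 from span(b,a)
round 2: derive deriv(b,g) via R2 from span(b,g)
round 2: derive deriv(b,i) via R2 from span(b,i)
round 2: derive deriv(c,c) via R2 from span(c,c)
round 2: derive deriv(e,a) via R2 from span(e,a)
round 2: derive deriv(e,e) via R2 from span(e,e)
round 2: derive deriv(g,b) via R2 from span(g,b)
round 2: derive deriv(g,c) via R2 from span(g,c)
round 2: derive deriv(g,i) via R2 from span(g,i)
round 2: derive deriv(i,c) via R2 from span(i,c)
round 2: derive deriv(b,b) via R4 from span(b,g), red(g,b)
round 2: derive deriv(b,c) via R4 from span(b,g), red(g,c)
round 2: derive deriv(c,e) via R4 from span(c,c), red(c,e)
round 2: derive deriv(e,h) via R4 from span(e,e), red(e,h)
round 2: derive deriv(e,i) via R4 from span(e,e), red(e,i)
round 2: derive deriv(g,a) via R4 from span(g,b), red(b,a)
round 2: derive deriv(g,d) via R4 from span(g,b), red(b,d)
round 2: derive deriv(g,e) via R4 from span(g,c), red(c,e)
round 2: derive deriv(g,g) via R4 from span(g,b), red(b,g)
round 2: derive deriv(i,e) via R4 from span(i,c), red(c,e)
round 3: derive deriv(b,d) via R3 from deriv(b,g), deriv(g,d)
round 3: derive deriv(b,e) via R3 from deriv(b,c), deriv(c,e)
round 3: derive deriv(c,a) via R3 from deriv(c,e), deriv(e,a)
round 3: derive deriv(c,h) via R3 from deriv(c,e), deriv(e,h)
round 3: derive deriv(c,i) via R3 from deriv(c,e), deriv(e,i)
round 3: derive deriv(e,c) via R3 from deriv(e,i), deriv(i,c)
round 3: derive deriv(g,h) via R3 from deriv(g,e), deriv(e,h)
round 3: derive deriv(i,a) via R3 from deriv(i,e), deriv(e,a)
round 3: derive deriv(i,h) via R3 from deriv(i,e), deriv(e,h)
round 3: derive deriv(i,i) via R3 from deriv(i,e), deriv(e,i)
round 4: derive deriv(b,h) via R3 from deriv(b,c), deriv(c,h)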